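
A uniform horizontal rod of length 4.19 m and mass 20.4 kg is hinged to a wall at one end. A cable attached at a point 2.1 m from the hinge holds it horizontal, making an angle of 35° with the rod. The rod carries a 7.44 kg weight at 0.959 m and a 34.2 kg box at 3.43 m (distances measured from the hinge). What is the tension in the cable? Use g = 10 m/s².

Taking torques about the hinge:
Beam weight: 20.4 × 10 = 204 N down at 2.095 m → arm 2.095 m, τ = 204 × 2.095 = 427.4 N·m clockwise.
Weight: 7.44 × 10 = 74.4 N down at 0.959 m → arm 0.959 m, τ = 74.4 × 0.959 = 71.35 N·m clockwise.
Box: 34.2 × 10 = 342 N down at 3.43 m → arm 3.43 m, τ = 342 × 3.43 = 1173 N·m clockwise.
Total clockwise load moment = 1672 N·m.
The cable tension T acts at 2.1 m; only its component perpendicular to the rod, T sinθ, produces torque. sin 35° = 0.5736.
For rotational equilibrium, T × 2.1 × 0.5736 = 1672, so T = 1672 / 1.205 = 1390 N.

T ≈ 1390 N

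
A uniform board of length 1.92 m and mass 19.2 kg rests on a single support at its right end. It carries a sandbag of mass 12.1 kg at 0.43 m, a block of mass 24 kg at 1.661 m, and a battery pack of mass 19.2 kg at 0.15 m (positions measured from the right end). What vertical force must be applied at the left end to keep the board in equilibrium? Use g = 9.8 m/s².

Choose the right end as the axis so the unknown pivot reaction has zero arm there.
Beam weight: 19.2 × 9.8 = 188.2 N down at 0.96 m → arm 0.96 m, τ = 188.2 × 0.96 = 180.7 N·m counterclockwise.
Sandbag: 12.1 × 9.8 = 118.6 N down at 0.43 m → arm 0.43 m, τ = 118.6 × 0.43 = 51 N·m counterclockwise.
Block: 24 × 9.8 = 235.2 N down at 1.661 m → arm 1.661 m, τ = 235.2 × 1.661 = 390.7 N·m counterclockwise.
Battery pack: 19.2 × 9.8 = 188.2 N down at 0.15 m → arm 0.15 m, τ = 188.2 × 0.15 = 28.23 N·m counterclockwise.
Net moment of the loads = 650.6 N·m counterclockwise.
The upward force F acts at the left end, arm 1.92 m, giving F × 1.92 clockwise.
Στ = 0 ⇒ F × 1.92 = 650.6 ⇒ F = 650.6 / 1.92 = 339 N.

F ≈ 339 N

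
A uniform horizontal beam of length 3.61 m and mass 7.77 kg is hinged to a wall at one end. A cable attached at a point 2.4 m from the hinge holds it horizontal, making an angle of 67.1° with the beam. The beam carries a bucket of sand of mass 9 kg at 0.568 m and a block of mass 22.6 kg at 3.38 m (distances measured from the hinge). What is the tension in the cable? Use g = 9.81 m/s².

T ≈ 424 N

Taking torques about the hinge:
Beam weight: 7.77 × 9.81 = 76.22 N down at 1.805 m → arm 1.805 m, τ = 76.22 × 1.805 = 137.6 N·m clockwise.
Bucket of sand: 9 × 9.81 = 88.29 N down at 0.568 m → arm 0.568 m, τ = 88.29 × 0.568 = 50.15 N·m clockwise.
Block: 22.6 × 9.81 = 221.7 N down at 3.38 m → arm 3.38 m, τ = 221.7 × 3.38 = 749.3 N·m clockwise.
Total clockwise load moment = 937 N·m.
The cable tension T acts at 2.4 m; only its component perpendicular to the beam, T sinθ, produces torque. sin 67.1° = 0.9212.
Στ = 0 ⇒ T × 2.4 × 0.9212 = 937 ⇒ T = 937 / 2.211 = 424 N.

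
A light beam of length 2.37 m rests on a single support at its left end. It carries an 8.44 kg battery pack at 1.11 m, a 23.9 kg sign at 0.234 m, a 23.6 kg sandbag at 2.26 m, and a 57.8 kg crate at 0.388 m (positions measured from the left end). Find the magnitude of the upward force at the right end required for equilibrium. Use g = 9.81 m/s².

Take moments about the left end.
Battery pack: 8.44 × 9.81 = 82.8 N down at 1.11 m → arm 1.11 m, τ = 82.8 × 1.11 = 91.91 N·m clockwise.
Sign: 23.9 × 9.81 = 234.5 N down at 0.234 m → arm 0.234 m, τ = 234.5 × 0.234 = 54.87 N·m clockwise.
Sandbag: 23.6 × 9.81 = 231.5 N down at 2.26 m → arm 2.26 m, τ = 231.5 × 2.26 = 523.2 N·m clockwise.
Crate: 57.8 × 9.81 = 567 N down at 0.388 m → arm 0.388 m, τ = 567 × 0.388 = 220 N·m clockwise.
Net moment of the loads = 890 N·m clockwise.
The upward force F acts at the right end, arm 2.37 m, giving F × 2.37 counterclockwise.
Balancing moments: F × 2.37 = 890, giving F = 890 / 2.37 = 376 N.

F ≈ 376 N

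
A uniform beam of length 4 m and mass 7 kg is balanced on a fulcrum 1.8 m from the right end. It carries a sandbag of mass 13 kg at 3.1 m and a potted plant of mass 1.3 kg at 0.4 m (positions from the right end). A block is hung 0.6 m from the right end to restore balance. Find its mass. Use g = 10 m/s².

Take moments about the fulcrum (at 1.8 m from the right end).
Beam weight: 7 × 10 = 70 N down at 2 m → arm 0.2 m, τ = 70 × 0.2 = 14 N·m counterclockwise.
Sandbag: 13 × 10 = 130 N down at 3.1 m → arm 1.3 m, τ = 130 × 1.3 = 169 N·m counterclockwise.
Potted plant: 1.3 × 10 = 13 N down at 0.4 m → arm 1.4 m, τ = 13 × 1.4 = 18.2 N·m clockwise.
Net moment of known loads = 164.8 N·m counterclockwise.
An unknown mass m at 0.6 m has arm 1.2 m; its moment is m·g·1.2 clockwise.
For rotational equilibrium, m × 10 × 1.2 = 164.8, so m = 164.8 / (10 × 1.2) = 13.7 kg.

m ≈ 13.7 kg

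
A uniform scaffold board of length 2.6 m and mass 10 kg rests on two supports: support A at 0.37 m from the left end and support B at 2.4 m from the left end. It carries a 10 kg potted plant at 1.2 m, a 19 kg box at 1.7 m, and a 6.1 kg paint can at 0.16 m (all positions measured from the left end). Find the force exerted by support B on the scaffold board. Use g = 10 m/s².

R_B ≈ 205 N

Taking torques about support A:
Beam weight: 10 × 10 = 100 N down at 1.3 m → arm 0.93 m, τ = 100 × 0.93 = 93 N·m clockwise.
Potted plant: 10 × 10 = 100 N down at 1.2 m → arm 0.83 m, τ = 100 × 0.83 = 83 N·m clockwise.
Box: 19 × 10 = 190 N down at 1.7 m → arm 1.33 m, τ = 190 × 1.33 = 252.7 N·m clockwise.
Paint can: 6.1 × 10 = 61 N down at 0.16 m → arm 0.21 m, τ = 61 × 0.21 = 12.81 N·m counterclockwise.
Net load moment about support A = 415.9 N·m clockwise.
Reaction R at support B is upward at 2.4 m, arm 2.03 m → moment R × 2.03 counterclockwise.
Balancing moments: R × 2.03 = 415.9, giving R = 205 N.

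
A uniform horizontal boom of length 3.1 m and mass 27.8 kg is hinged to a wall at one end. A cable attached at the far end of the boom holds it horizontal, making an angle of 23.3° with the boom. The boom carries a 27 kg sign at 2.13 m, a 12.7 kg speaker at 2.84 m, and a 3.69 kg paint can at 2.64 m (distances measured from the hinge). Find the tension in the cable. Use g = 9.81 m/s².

T ≈ 1170 N

About the hinge:
Beam weight: 27.8 × 9.81 = 272.7 N down at 1.55 m → arm 1.55 m, τ = 272.7 × 1.55 = 422.7 N·m clockwise.
Sign: 27 × 9.81 = 264.9 N down at 2.13 m → arm 2.13 m, τ = 264.9 × 2.13 = 564.2 N·m clockwise.
Speaker: 12.7 × 9.81 = 124.6 N down at 2.84 m → arm 2.84 m, τ = 124.6 × 2.84 = 353.9 N·m clockwise.
Paint can: 3.69 × 9.81 = 36.2 N down at 2.64 m → arm 2.64 m, τ = 36.2 × 2.64 = 95.57 N·m clockwise.
Total clockwise load moment = 1436 N·m.
The cable tension T acts at 3.1 m; only its component perpendicular to the boom, T sinθ, produces torque. sin 23.3° = 0.3955.
Balancing moments: T × 3.1 × 0.3955 = 1436, giving T = 1436 / 1.226 = 1170 N.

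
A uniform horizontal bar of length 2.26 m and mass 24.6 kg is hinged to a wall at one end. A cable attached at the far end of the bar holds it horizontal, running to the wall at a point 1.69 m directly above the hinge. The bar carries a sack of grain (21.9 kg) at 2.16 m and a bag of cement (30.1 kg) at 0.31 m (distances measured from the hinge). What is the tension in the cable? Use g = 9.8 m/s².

Sum moments about the hinge (the unknown hinge reaction has zero arm there).
Beam weight: 24.6 × 9.8 = 241.1 N down at 1.13 m → arm 1.13 m, τ = 241.1 × 1.13 = 272.4 N·m clockwise.
Sack of grain: 21.9 × 9.8 = 214.6 N down at 2.16 m → arm 2.16 m, τ = 214.6 × 2.16 = 463.5 N·m clockwise.
Bag of cement: 30.1 × 9.8 = 295 N down at 0.31 m → arm 0.31 m, τ = 295 × 0.31 = 91.45 N·m clockwise.
Total clockwise load moment = 827.4 N·m.
The cable tension T acts at 2.26 m; only its component perpendicular to the bar, T sinθ, produces torque. sinθ = h/√(h²+d²) = 1.69/√(1.69²+2.26²) = 0.5989.
Στ = 0 ⇒ T × 2.26 × 0.5989 = 827.4 ⇒ T = 827.4 / 1.354 = 611 N.

T ≈ 611 N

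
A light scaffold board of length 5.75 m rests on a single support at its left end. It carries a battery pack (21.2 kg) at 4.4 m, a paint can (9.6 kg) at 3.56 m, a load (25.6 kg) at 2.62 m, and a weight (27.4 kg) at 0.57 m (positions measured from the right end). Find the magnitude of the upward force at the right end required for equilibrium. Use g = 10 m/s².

Taking torques about the left end:
Battery pack: 21.2 × 10 = 212 N down at 4.4 m → arm 1.35 m, τ = 212 × 1.35 = 286.2 N·m clockwise.
Paint can: 9.6 × 10 = 96 N down at 3.56 m → arm 2.19 m, τ = 96 × 2.19 = 210.2 N·m clockwise.
Load: 25.6 × 10 = 256 N down at 2.62 m → arm 3.13 m, τ = 256 × 3.13 = 801.3 N·m clockwise.
Weight: 27.4 × 10 = 274 N down at 0.57 m → arm 5.18 m, τ = 274 × 5.18 = 1419 N·m clockwise.
Net moment of the loads = 2717 N·m clockwise.
The upward force F acts at the right end, arm 5.75 m, giving F × 5.75 counterclockwise.
Balancing moments: F × 5.75 = 2717, giving F = 2717 / 5.75 = 473 N.

F ≈ 473 N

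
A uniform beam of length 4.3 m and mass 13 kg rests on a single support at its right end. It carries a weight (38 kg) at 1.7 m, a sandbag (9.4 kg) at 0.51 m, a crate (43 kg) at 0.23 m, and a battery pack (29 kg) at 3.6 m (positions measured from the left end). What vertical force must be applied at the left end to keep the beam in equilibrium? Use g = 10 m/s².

Taking torques about the right end:
Beam weight: 13 × 10 = 130 N down at 2.15 m → arm 2.15 m, τ = 130 × 2.15 = 279.5 N·m counterclockwise.
Weight: 38 × 10 = 380 N down at 1.7 m → arm 2.6 m, τ = 380 × 2.6 = 988 N·m counterclockwise.
Sandbag: 9.4 × 10 = 94 N down at 0.51 m → arm 3.79 m, τ = 94 × 3.79 = 356.3 N·m counterclockwise.
Crate: 43 × 10 = 430 N down at 0.23 m → arm 4.07 m, τ = 430 × 4.07 = 1750 N·m counterclockwise.
Battery pack: 29 × 10 = 290 N down at 3.6 m → arm 0.7 m, τ = 290 × 0.7 = 203 N·m counterclockwise.
Net moment of the loads = 3577 N·m counterclockwise.
The upward force F acts at the left end, arm 4.3 m, giving F × 4.3 clockwise.
Setting net torque to zero: F × 4.3 = 3577 → F = 3577 / 4.3 = 832 N.

F ≈ 832 N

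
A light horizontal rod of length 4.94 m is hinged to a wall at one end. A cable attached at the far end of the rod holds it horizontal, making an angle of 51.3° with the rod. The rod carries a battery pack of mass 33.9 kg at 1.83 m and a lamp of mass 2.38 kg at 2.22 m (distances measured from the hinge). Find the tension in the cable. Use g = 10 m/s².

Sum moments about the hinge (the unknown hinge reaction has zero arm there).
Battery pack: 33.9 × 10 = 339 N down at 1.83 m → arm 1.83 m, τ = 339 × 1.83 = 620.4 N·m clockwise.
Lamp: 2.38 × 10 = 23.8 N down at 2.22 m → arm 2.22 m, τ = 23.8 × 2.22 = 52.84 N·m clockwise.
Total clockwise load moment = 673.2 N·m.
The cable tension T acts at 4.94 m; only its component perpendicular to the rod, T sinθ, produces torque. sin 51.3° = 0.7804.
Στ = 0 ⇒ T × 4.94 × 0.7804 = 673.2 ⇒ T = 673.2 / 3.855 = 175 N.

T ≈ 175 N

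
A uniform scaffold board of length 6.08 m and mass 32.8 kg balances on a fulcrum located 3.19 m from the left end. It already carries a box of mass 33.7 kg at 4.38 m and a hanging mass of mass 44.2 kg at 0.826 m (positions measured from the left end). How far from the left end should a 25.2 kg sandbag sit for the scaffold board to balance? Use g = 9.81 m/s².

x ≈ 5.94 m from the left end

Taking torques about the fulcrum (at 3.19 m from the left end):
Beam weight: 32.8 × 9.81 = 321.8 N down at 3.04 m → arm 0.15 m, τ = 321.8 × 0.15 = 48.27 N·m counterclockwise.
Box: 33.7 × 9.81 = 330.6 N down at 4.38 m → arm 1.19 m, τ = 330.6 × 1.19 = 393.4 N·m clockwise.
Hanging mass: 44.2 × 9.81 = 433.6 N down at 0.826 m → arm 2.364 m, τ = 433.6 × 2.364 = 1025 N·m counterclockwise.
Net moment of existing loads = 679.9 N·m counterclockwise.
The sandbag weighs 25.2 × 9.81 = 247.2 N and must supply an equal clockwise moment, so its lever arm about the fulcrum is 679.9 / 247.2 = 2.75 m.
That puts it at 3.19 + 2.75 = 5.94 m from the left end.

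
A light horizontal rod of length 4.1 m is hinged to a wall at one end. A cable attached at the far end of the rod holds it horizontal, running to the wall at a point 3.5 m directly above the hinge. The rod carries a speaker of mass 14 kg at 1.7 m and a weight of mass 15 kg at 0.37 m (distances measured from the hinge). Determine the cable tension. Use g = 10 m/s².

Sum moments about the hinge (the unknown hinge reaction has zero arm there).
Speaker: 14 × 10 = 140 N down at 1.7 m → arm 1.7 m, τ = 140 × 1.7 = 238 N·m clockwise.
Weight: 15 × 10 = 150 N down at 0.37 m → arm 0.37 m, τ = 150 × 0.37 = 55.5 N·m clockwise.
Total clockwise load moment = 293.5 N·m.
The cable tension T acts at 4.1 m; only its component perpendicular to the rod, T sinθ, produces torque. sinθ = h/√(h²+d²) = 3.5/√(3.5²+4.1²) = 0.6493.
Στ = 0 ⇒ T × 4.1 × 0.6493 = 293.5 ⇒ T = 293.5 / 2.662 = 110 N.

T ≈ 110 N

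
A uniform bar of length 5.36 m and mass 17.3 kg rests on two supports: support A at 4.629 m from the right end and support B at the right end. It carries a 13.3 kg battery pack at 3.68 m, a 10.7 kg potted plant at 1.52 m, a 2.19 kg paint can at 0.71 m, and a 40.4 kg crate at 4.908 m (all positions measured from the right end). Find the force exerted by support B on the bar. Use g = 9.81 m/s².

R_B ≈ 163 N

Sum moments about support A (its reaction then has zero moment arm).
Beam weight: 17.3 × 9.81 = 169.7 N down at 2.68 m → arm 1.949 m, τ = 169.7 × 1.949 = 330.7 N·m clockwise.
Battery pack: 13.3 × 9.81 = 130.5 N down at 3.68 m → arm 0.949 m, τ = 130.5 × 0.949 = 123.8 N·m clockwise.
Potted plant: 10.7 × 9.81 = 105 N down at 1.52 m → arm 3.109 m, τ = 105 × 3.109 = 326.4 N·m clockwise.
Paint can: 2.19 × 9.81 = 21.48 N down at 0.71 m → arm 3.919 m, τ = 21.48 × 3.919 = 84.18 N·m clockwise.
Crate: 40.4 × 9.81 = 396.3 N down at 4.908 m → arm 0.279 m, τ = 396.3 × 0.279 = 110.6 N·m counterclockwise.
Net load moment about support A = 754.5 N·m clockwise.
Reaction R at support B is upward at 0 m, arm 4.629 m → moment R × 4.629 counterclockwise.
Στ = 0 ⇒ R × 4.629 = 754.5 ⇒ R = 163 N.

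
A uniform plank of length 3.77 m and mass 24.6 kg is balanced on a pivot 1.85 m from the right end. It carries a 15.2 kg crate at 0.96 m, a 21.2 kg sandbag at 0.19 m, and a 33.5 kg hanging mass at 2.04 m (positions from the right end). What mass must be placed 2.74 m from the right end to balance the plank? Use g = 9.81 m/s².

Sum moments about the pivot (at 1.85 m from the right end) (the support reaction has zero arm there).
Beam weight: 24.6 × 9.81 = 241.3 N down at 1.885 m → arm 0.035 m, τ = 241.3 × 0.035 = 8.446 N·m counterclockwise.
Crate: 15.2 × 9.81 = 149.1 N down at 0.96 m → arm 0.89 m, τ = 149.1 × 0.89 = 132.7 N·m clockwise.
Sandbag: 21.2 × 9.81 = 208 N down at 0.19 m → arm 1.66 m, τ = 208 × 1.66 = 345.3 N·m clockwise.
Hanging mass: 33.5 × 9.81 = 328.6 N down at 2.04 m → arm 0.19 m, τ = 328.6 × 0.19 = 62.43 N·m counterclockwise.
Net moment of known loads = 407.1 N·m clockwise.
An unknown mass m at 2.74 m has arm 0.89 m; its moment is m·g·0.89 counterclockwise.
For rotational equilibrium, m × 9.81 × 0.89 = 407.1, so m = 407.1 / (9.81 × 0.89) = 46.6 kg.

m ≈ 46.6 kg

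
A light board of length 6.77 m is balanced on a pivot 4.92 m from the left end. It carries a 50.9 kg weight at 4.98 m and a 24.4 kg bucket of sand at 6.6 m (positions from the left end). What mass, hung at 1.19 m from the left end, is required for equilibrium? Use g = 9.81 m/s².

Sum moments about the pivot (at 4.92 m from the left end) (the support reaction has zero arm there).
Weight: 50.9 × 9.81 = 499.3 N down at 4.98 m → arm 0.06 m, τ = 499.3 × 0.06 = 29.96 N·m clockwise.
Bucket of sand: 24.4 × 9.81 = 239.4 N down at 6.6 m → arm 1.68 m, τ = 239.4 × 1.68 = 402.2 N·m clockwise.
Net moment of known loads = 432.2 N·m clockwise.
An unknown mass m at 1.19 m has arm 3.73 m; its moment is m·g·3.73 counterclockwise.
For rotational equilibrium, m × 9.81 × 3.73 = 432.2, so m = 432.2 / (9.81 × 3.73) = 11.8 kg.

m ≈ 11.8 kg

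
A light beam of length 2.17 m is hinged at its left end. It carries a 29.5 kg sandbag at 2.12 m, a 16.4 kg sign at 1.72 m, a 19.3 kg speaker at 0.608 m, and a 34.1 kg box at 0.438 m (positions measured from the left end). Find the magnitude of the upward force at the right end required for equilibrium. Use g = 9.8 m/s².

About the left end:
Sandbag: 29.5 × 9.8 = 289.1 N down at 2.12 m → arm 2.12 m, τ = 289.1 × 2.12 = 612.9 N·m clockwise.
Sign: 16.4 × 9.8 = 160.7 N down at 1.72 m → arm 1.72 m, τ = 160.7 × 1.72 = 276.4 N·m clockwise.
Speaker: 19.3 × 9.8 = 189.1 N down at 0.608 m → arm 0.608 m, τ = 189.1 × 0.608 = 115 N·m clockwise.
Box: 34.1 × 9.8 = 334.2 N down at 0.438 m → arm 0.438 m, τ = 334.2 × 0.438 = 146.4 N·m clockwise.
Net moment of the loads = 1151 N·m clockwise.
The upward force F acts at the right end, arm 2.17 m, giving F × 2.17 counterclockwise.
For rotational equilibrium, F × 2.17 = 1151, so F = 1151 / 2.17 = 530 N.

F ≈ 530 N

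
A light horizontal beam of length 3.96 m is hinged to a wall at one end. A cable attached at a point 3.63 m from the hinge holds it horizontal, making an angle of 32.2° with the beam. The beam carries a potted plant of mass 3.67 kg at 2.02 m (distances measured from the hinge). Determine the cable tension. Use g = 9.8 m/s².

T ≈ 37.6 N

About the hinge:
Potted plant: 3.67 × 9.8 = 35.97 N down at 2.02 m → arm 2.02 m, τ = 35.97 × 2.02 = 72.66 N·m clockwise.
Total clockwise load moment = 72.66 N·m.
The cable tension T acts at 3.63 m; only its component perpendicular to the beam, T sinθ, produces torque. sin 32.2° = 0.5329.
Στ = 0 ⇒ T × 3.63 × 0.5329 = 72.66 ⇒ T = 72.66 / 1.934 = 37.6 N.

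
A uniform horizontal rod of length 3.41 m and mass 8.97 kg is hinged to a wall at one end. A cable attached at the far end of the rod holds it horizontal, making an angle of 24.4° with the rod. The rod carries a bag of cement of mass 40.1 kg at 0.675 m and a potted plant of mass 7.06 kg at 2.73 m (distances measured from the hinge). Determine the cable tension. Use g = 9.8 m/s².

T ≈ 429 N

Take moments about the hinge.
Beam weight: 8.97 × 9.8 = 87.91 N down at 1.705 m → arm 1.705 m, τ = 87.91 × 1.705 = 149.9 N·m clockwise.
Bag of cement: 40.1 × 9.8 = 393 N down at 0.675 m → arm 0.675 m, τ = 393 × 0.675 = 265.3 N·m clockwise.
Potted plant: 7.06 × 9.8 = 69.19 N down at 2.73 m → arm 2.73 m, τ = 69.19 × 2.73 = 188.9 N·m clockwise.
Total clockwise load moment = 604.1 N·m.
The cable tension T acts at 3.41 m; only its component perpendicular to the rod, T sinθ, produces torque. sin 24.4° = 0.4131.
For rotational equilibrium, T × 3.41 × 0.4131 = 604.1, so T = 604.1 / 1.409 = 429 N.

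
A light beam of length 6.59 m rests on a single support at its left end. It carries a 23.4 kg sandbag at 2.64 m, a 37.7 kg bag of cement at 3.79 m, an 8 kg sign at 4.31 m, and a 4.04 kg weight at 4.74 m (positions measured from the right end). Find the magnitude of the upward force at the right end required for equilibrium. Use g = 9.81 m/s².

F ≈ 333 N

Choose the left end as the axis so the unknown pivot reaction has zero arm there.
Sandbag: 23.4 × 9.81 = 229.6 N down at 2.64 m → arm 3.95 m, τ = 229.6 × 3.95 = 906.9 N·m clockwise.
Bag of cement: 37.7 × 9.81 = 369.8 N down at 3.79 m → arm 2.8 m, τ = 369.8 × 2.8 = 1035 N·m clockwise.
Sign: 8 × 9.81 = 78.48 N down at 4.31 m → arm 2.28 m, τ = 78.48 × 2.28 = 178.9 N·m clockwise.
Weight: 4.04 × 9.81 = 39.63 N down at 4.74 m → arm 1.85 m, τ = 39.63 × 1.85 = 73.32 N·m clockwise.
Net moment of the loads = 2194 N·m clockwise.
The upward force F acts at the right end, arm 6.59 m, giving F × 6.59 counterclockwise.
Στ = 0 ⇒ F × 6.59 = 2194 ⇒ F = 2194 / 6.59 = 333 N.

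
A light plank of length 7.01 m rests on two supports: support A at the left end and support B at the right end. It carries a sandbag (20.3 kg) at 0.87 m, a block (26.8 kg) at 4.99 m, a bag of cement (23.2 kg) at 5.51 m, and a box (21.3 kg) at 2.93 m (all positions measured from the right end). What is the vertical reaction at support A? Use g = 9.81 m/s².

Choose support B as the axis so its reaction then has zero moment arm.
Sandbag: 20.3 × 9.81 = 199.1 N down at 0.87 m → arm 0.87 m, τ = 199.1 × 0.87 = 173.2 N·m counterclockwise.
Block: 26.8 × 9.81 = 262.9 N down at 4.99 m → arm 4.99 m, τ = 262.9 × 4.99 = 1312 N·m counterclockwise.
Bag of cement: 23.2 × 9.81 = 227.6 N down at 5.51 m → arm 5.51 m, τ = 227.6 × 5.51 = 1254 N·m counterclockwise.
Box: 21.3 × 9.81 = 209 N down at 2.93 m → arm 2.93 m, τ = 209 × 2.93 = 612.4 N·m counterclockwise.
Net load moment about support B = 3352 N·m counterclockwise.
Reaction R at support A is upward at 7.01 m, arm 7.01 m → moment R × 7.01 clockwise.
Balancing moments: R × 7.01 = 3352, giving R = 478 N.

R_A ≈ 478 N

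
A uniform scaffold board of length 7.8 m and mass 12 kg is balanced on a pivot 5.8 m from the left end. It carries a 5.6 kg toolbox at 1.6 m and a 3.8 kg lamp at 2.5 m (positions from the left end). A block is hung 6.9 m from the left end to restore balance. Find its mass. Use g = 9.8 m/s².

m ≈ 53.5 kg

Taking torques about the pivot (at 5.8 m from the left end):
Beam weight: 12 × 9.8 = 117.6 N down at 3.9 m → arm 1.9 m, τ = 117.6 × 1.9 = 223.4 N·m counterclockwise.
Toolbox: 5.6 × 9.8 = 54.88 N down at 1.6 m → arm 4.2 m, τ = 54.88 × 4.2 = 230.5 N·m counterclockwise.
Lamp: 3.8 × 9.8 = 37.24 N down at 2.5 m → arm 3.3 m, τ = 37.24 × 3.3 = 122.9 N·m counterclockwise.
Net moment of known loads = 576.8 N·m counterclockwise.
An unknown mass m at 6.9 m has arm 1.1 m; its moment is m·g·1.1 clockwise.
Balancing moments: m × 9.8 × 1.1 = 576.8, giving m = 576.8 / (9.8 × 1.1) = 53.5 kg.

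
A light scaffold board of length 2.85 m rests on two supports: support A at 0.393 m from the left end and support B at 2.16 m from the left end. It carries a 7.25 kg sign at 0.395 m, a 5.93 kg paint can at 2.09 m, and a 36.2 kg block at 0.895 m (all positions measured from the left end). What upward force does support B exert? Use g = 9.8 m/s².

About support A:
Sign: 7.25 × 9.8 = 71.05 N down at 0.395 m → arm 0.002 m, τ = 71.05 × 0.002 = 0.1421 N·m clockwise.
Paint can: 5.93 × 9.8 = 58.11 N down at 2.09 m → arm 1.697 m, τ = 58.11 × 1.697 = 98.61 N·m clockwise.
Block: 36.2 × 9.8 = 354.8 N down at 0.895 m → arm 0.502 m, τ = 354.8 × 0.502 = 178.1 N·m clockwise.
Net load moment about support A = 276.9 N·m clockwise.
Reaction R at support B is upward at 2.16 m, arm 1.767 m → moment R × 1.767 counterclockwise.
For rotational equilibrium, R × 1.767 = 276.9, so R = 157 N.

R_B ≈ 157 N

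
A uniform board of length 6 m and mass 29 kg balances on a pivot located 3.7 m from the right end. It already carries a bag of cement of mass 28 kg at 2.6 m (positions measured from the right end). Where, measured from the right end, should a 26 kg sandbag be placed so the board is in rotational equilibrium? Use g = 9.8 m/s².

Take moments about the pivot (at 3.7 m from the right end).
Beam weight: 29 × 9.8 = 284.2 N down at 3 m → arm 0.7 m, τ = 284.2 × 0.7 = 198.9 N·m clockwise.
Bag of cement: 28 × 9.8 = 274.4 N down at 2.6 m → arm 1.1 m, τ = 274.4 × 1.1 = 301.8 N·m clockwise.
Net moment of existing loads = 500.7 N·m clockwise.
The sandbag weighs 26 × 9.8 = 254.8 N and must supply an equal counterclockwise moment, so its lever arm about the pivot is 500.7 / 254.8 = 1.97 m.
That puts it at 3.7 + 1.97 = 5.67 m from the right end.

x ≈ 5.67 m from the right end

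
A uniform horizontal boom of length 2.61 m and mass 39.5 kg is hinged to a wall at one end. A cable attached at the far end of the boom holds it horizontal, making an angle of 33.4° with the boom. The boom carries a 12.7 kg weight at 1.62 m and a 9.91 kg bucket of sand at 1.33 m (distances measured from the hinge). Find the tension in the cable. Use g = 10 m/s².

Sum moments about the hinge (the unknown hinge reaction has zero arm there).
Beam weight: 39.5 × 10 = 395 N down at 1.305 m → arm 1.305 m, τ = 395 × 1.305 = 515.5 N·m clockwise.
Weight: 12.7 × 10 = 127 N down at 1.62 m → arm 1.62 m, τ = 127 × 1.62 = 205.7 N·m clockwise.
Bucket of sand: 9.91 × 10 = 99.1 N down at 1.33 m → arm 1.33 m, τ = 99.1 × 1.33 = 131.8 N·m clockwise.
Total clockwise load moment = 853 N·m.
The cable tension T acts at 2.61 m; only its component perpendicular to the boom, T sinθ, produces torque. sin 33.4° = 0.5505.
Setting net torque to zero: T × 2.61 × 0.5505 = 853 → T = 853 / 1.437 = 594 N.

T ≈ 594 N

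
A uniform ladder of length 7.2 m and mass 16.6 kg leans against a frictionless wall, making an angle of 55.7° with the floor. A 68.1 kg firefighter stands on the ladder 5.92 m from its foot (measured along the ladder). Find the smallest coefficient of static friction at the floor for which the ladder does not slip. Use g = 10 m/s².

Take moments about the foot of the ladder.
Ladder weight 16.6×10 = 166 N acts at 3.6 m along the ladder; its horizontal arm is 3.6·cos55.7° = 2.029 m → τ = 336.8 N·m clockwise.
Firefighter: 68.1×10 = 681 N at 5.92 m → arm 3.336 m → τ = 2272 N·m clockwise.
Wall normal N acts horizontally at the top; its moment arm is the height L sinθ = 7.2·sin55.7° = 5.948 m, counterclockwise.
Setting net torque to zero: N × 5.948 = 2609 → N = 438.6 N.
ΣFx = 0 ⇒ f = N_wall = 438.6 N. ΣFy = 0 ⇒ N_floor = 847 N.
μ_min = f / N_floor = 438.6 / 847 = 0.518.

μ_min ≈ 0.518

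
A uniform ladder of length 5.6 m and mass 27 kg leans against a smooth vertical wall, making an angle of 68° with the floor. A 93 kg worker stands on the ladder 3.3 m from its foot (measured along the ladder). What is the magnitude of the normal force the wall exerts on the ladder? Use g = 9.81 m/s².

Choose the foot of the ladder as the axis so the floor normal and friction both act there and drop out.
Ladder weight 27×9.81 = 264.9 N acts at 2.8 m along the ladder; its horizontal arm is 2.8·cos68° = 1.049 m → τ = 277.9 N·m clockwise.
Worker: 93×9.81 = 912.3 N at 3.3 m → arm 1.236 m → τ = 1128 N·m clockwise.
Wall normal N acts horizontally at the top; its moment arm is the height L sinθ = 5.6·sin68° = 5.192 m, counterclockwise.
For rotational equilibrium, N × 5.192 = 1406, so N = 271 N.

N_wall ≈ 271 N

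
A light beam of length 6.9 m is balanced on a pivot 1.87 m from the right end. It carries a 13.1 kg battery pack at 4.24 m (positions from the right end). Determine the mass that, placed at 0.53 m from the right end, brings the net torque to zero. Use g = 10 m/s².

m ≈ 23.2 kg

About the pivot (at 1.87 m from the right end):
Battery pack: 13.1 × 10 = 131 N down at 4.24 m → arm 2.37 m, τ = 131 × 2.37 = 310.5 N·m counterclockwise.
Net moment of known loads = 310.5 N·m counterclockwise.
An unknown mass m at 0.53 m has arm 1.34 m; its moment is m·g·1.34 clockwise.
Setting net torque to zero: m × 10 × 1.34 = 310.5 → m = 310.5 / (10 × 1.34) = 23.2 kg.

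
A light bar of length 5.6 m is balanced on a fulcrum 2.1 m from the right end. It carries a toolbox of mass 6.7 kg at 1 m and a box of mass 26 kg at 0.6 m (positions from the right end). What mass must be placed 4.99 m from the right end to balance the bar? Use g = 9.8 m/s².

Sum moments about the fulcrum (at 2.1 m from the right end) (the support reaction has zero arm there).
Toolbox: 6.7 × 9.8 = 65.66 N down at 1 m → arm 1.1 m, τ = 65.66 × 1.1 = 72.23 N·m clockwise.
Box: 26 × 9.8 = 254.8 N down at 0.6 m → arm 1.5 m, τ = 254.8 × 1.5 = 382.2 N·m clockwise.
Net moment of known loads = 454.4 N·m clockwise.
An unknown mass m at 4.99 m has arm 2.89 m; its moment is m·g·2.89 counterclockwise.
Balancing moments: m × 9.8 × 2.89 = 454.4, giving m = 454.4 / (9.8 × 2.89) = 16 kg.

m ≈ 16 kg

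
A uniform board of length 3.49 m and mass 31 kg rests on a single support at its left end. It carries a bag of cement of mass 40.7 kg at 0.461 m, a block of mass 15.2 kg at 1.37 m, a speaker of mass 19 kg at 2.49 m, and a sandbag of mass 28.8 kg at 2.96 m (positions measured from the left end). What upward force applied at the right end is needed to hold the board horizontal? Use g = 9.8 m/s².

Take moments about the left end.
Beam weight: 31 × 9.8 = 303.8 N down at 1.745 m → arm 1.745 m, τ = 303.8 × 1.745 = 530.1 N·m clockwise.
Bag of cement: 40.7 × 9.8 = 398.9 N down at 0.461 m → arm 0.461 m, τ = 398.9 × 0.461 = 183.9 N·m clockwise.
Block: 15.2 × 9.8 = 149 N down at 1.37 m → arm 1.37 m, τ = 149 × 1.37 = 204.1 N·m clockwise.
Speaker: 19 × 9.8 = 186.2 N down at 2.49 m → arm 2.49 m, τ = 186.2 × 2.49 = 463.6 N·m clockwise.
Sandbag: 28.8 × 9.8 = 282.2 N down at 2.96 m → arm 2.96 m, τ = 282.2 × 2.96 = 835.3 N·m clockwise.
Net moment of the loads = 2217 N·m clockwise.
The upward force F acts at the right end, arm 3.49 m, giving F × 3.49 counterclockwise.
Balancing moments: F × 3.49 = 2217, giving F = 2217 / 3.49 = 635 N.

F ≈ 635 N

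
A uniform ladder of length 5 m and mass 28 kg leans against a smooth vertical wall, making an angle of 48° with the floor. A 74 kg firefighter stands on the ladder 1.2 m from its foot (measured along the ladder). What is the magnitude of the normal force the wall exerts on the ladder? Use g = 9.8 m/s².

Choose the foot of the ladder as the axis so the floor normal and friction both act there and drop out.
Ladder weight 28×9.8 = 274.4 N acts at 2.5 m along the ladder; its horizontal arm is 2.5·cos48° = 1.673 m → τ = 459.1 N·m clockwise.
Firefighter: 74×9.8 = 725.2 N at 1.2 m → arm 0.803 m → τ = 582.3 N·m clockwise.
Wall normal N acts horizontally at the top; its moment arm is the height L sinθ = 5·sin48° = 3.716 m, counterclockwise.
Στ = 0 ⇒ N × 3.716 = 1041 ⇒ N = 280 N.

N_wall ≈ 280 N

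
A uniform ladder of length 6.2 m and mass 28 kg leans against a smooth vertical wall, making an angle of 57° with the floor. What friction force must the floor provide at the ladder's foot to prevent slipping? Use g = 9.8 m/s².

Take moments about the foot of the ladder.
Ladder weight 28×9.8 = 274.4 N acts at 3.1 m along the ladder; its horizontal arm is 3.1·cos57° = 1.688 m → τ = 463.2 N·m clockwise.
Wall normal N acts horizontally at the top; its moment arm is the height L sinθ = 6.2·sin57° = 5.2 m, counterclockwise.
Setting net torque to zero: N × 5.2 = 463.2 → N = 89.1 N.
ΣFx = 0: friction at the foot balances the wall's push, so f = N_wall = 89.1 N.

f ≈ 89.1 N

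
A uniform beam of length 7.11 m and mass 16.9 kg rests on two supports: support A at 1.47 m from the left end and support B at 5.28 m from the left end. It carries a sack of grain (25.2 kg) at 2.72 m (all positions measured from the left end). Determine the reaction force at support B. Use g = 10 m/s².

R_B ≈ 175 N

About support A:
Beam weight: 16.9 × 10 = 169 N down at 3.555 m → arm 2.085 m, τ = 169 × 2.085 = 352.4 N·m clockwise.
Sack of grain: 25.2 × 10 = 252 N down at 2.72 m → arm 1.25 m, τ = 252 × 1.25 = 315 N·m clockwise.
Net load moment about support A = 667.4 N·m clockwise.
Reaction R at support B is upward at 5.28 m, arm 3.81 m → moment R × 3.81 counterclockwise.
Setting net torque to zero: R × 3.81 = 667.4 → R = 175 N.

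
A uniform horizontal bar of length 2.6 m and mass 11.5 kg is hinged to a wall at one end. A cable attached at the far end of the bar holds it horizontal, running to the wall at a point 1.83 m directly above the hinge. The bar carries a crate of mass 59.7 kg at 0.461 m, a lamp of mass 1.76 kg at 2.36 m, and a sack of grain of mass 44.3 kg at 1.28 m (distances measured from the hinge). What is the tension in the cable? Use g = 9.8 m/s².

T ≈ 677 N

Sum moments about the hinge (the unknown hinge reaction has zero arm there).
Beam weight: 11.5 × 9.8 = 112.7 N down at 1.3 m → arm 1.3 m, τ = 112.7 × 1.3 = 146.5 N·m clockwise.
Crate: 59.7 × 9.8 = 585.1 N down at 0.461 m → arm 0.461 m, τ = 585.1 × 0.461 = 269.7 N·m clockwise.
Lamp: 1.76 × 9.8 = 17.25 N down at 2.36 m → arm 2.36 m, τ = 17.25 × 2.36 = 40.71 N·m clockwise.
Sack of grain: 44.3 × 9.8 = 434.1 N down at 1.28 m → arm 1.28 m, τ = 434.1 × 1.28 = 555.6 N·m clockwise.
Total clockwise load moment = 1013 N·m.
The cable tension T acts at 2.6 m; only its component perpendicular to the bar, T sinθ, produces torque. sinθ = h/√(h²+d²) = 1.83/√(1.83²+2.6²) = 0.5756.
For rotational equilibrium, T × 2.6 × 0.5756 = 1013, so T = 1013 / 1.497 = 677 N.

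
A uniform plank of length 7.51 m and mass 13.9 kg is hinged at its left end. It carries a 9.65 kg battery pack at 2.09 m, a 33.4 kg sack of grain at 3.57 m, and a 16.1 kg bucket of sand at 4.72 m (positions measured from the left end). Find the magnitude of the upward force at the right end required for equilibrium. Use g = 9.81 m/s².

Sum moments about the left end (the unknown pivot reaction has zero arm there).
Beam weight: 13.9 × 9.81 = 136.4 N down at 3.755 m → arm 3.755 m, τ = 136.4 × 3.755 = 512.2 N·m clockwise.
Battery pack: 9.65 × 9.81 = 94.67 N down at 2.09 m → arm 2.09 m, τ = 94.67 × 2.09 = 197.9 N·m clockwise.
Sack of grain: 33.4 × 9.81 = 327.7 N down at 3.57 m → arm 3.57 m, τ = 327.7 × 3.57 = 1170 N·m clockwise.
Bucket of sand: 16.1 × 9.81 = 157.9 N down at 4.72 m → arm 4.72 m, τ = 157.9 × 4.72 = 745.3 N·m clockwise.
Net moment of the loads = 2625 N·m clockwise.
The upward force F acts at the right end, arm 7.51 m, giving F × 7.51 counterclockwise.
Balancing moments: F × 7.51 = 2625, giving F = 2625 / 7.51 = 350 N.

F ≈ 350 N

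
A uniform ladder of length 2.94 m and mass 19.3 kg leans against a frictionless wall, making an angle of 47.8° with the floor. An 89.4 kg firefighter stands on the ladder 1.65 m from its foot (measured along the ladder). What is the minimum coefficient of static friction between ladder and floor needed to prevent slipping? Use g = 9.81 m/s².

μ_min ≈ 0.499

Sum moments about the foot of the ladder (the floor normal and friction both act there and drop out).
Ladder weight 19.3×9.81 = 189.3 N acts at 1.47 m along the ladder; its horizontal arm is 1.47·cos47.8° = 0.9874 m → τ = 186.9 N·m clockwise.
Firefighter: 89.4×9.81 = 877 N at 1.65 m → arm 1.108 m → τ = 971.7 N·m clockwise.
Wall normal N acts horizontally at the top; its moment arm is the height L sinθ = 2.94·sin47.8° = 2.178 m, counterclockwise.
Στ = 0 ⇒ N × 2.178 = 1159 ⇒ N = 532.1 N.
ΣFx = 0 ⇒ f = N_wall = 532.1 N. ΣFy = 0 ⇒ N_floor = 1066 N.
μ_min = f / N_floor = 532.1 / 1066 = 0.499.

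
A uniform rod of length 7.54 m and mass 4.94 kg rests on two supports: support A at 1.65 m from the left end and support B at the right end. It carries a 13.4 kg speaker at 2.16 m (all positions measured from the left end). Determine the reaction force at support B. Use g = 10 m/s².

R_B ≈ 29.4 N

Choose support A as the axis so its reaction then has zero moment arm.
Beam weight: 4.94 × 10 = 49.4 N down at 3.77 m → arm 2.12 m, τ = 49.4 × 2.12 = 104.7 N·m clockwise.
Speaker: 13.4 × 10 = 134 N down at 2.16 m → arm 0.51 m, τ = 134 × 0.51 = 68.34 N·m clockwise.
Net load moment about support A = 173 N·m clockwise.
Reaction R at support B is upward at 7.54 m, arm 5.89 m → moment R × 5.89 counterclockwise.
Balancing moments: R × 5.89 = 173, giving R = 29.4 N.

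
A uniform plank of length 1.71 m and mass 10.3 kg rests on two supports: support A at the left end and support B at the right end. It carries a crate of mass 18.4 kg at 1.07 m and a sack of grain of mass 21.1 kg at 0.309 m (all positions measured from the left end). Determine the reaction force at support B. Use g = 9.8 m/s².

R_B ≈ 201 N

Choose support A as the axis so its reaction then has zero moment arm.
Beam weight: 10.3 × 9.8 = 100.9 N down at 0.855 m → arm 0.855 m, τ = 100.9 × 0.855 = 86.27 N·m clockwise.
Crate: 18.4 × 9.8 = 180.3 N down at 1.07 m → arm 1.07 m, τ = 180.3 × 1.07 = 192.9 N·m clockwise.
Sack of grain: 21.1 × 9.8 = 206.8 N down at 0.309 m → arm 0.309 m, τ = 206.8 × 0.309 = 63.9 N·m clockwise.
Net load moment about support A = 343.1 N·m clockwise.
Reaction R at support B is upward at 1.71 m, arm 1.71 m → moment R × 1.71 counterclockwise.
Balancing moments: R × 1.71 = 343.1, giving R = 201 N.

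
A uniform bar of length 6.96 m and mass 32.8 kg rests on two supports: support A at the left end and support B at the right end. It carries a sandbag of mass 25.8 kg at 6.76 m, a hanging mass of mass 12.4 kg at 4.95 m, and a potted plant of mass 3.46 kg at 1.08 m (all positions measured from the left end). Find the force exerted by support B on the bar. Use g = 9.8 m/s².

Choose support A as the axis so its reaction then has zero moment arm.
Beam weight: 32.8 × 9.8 = 321.4 N down at 3.48 m → arm 3.48 m, τ = 321.4 × 3.48 = 1118 N·m clockwise.
Sandbag: 25.8 × 9.8 = 252.8 N down at 6.76 m → arm 6.76 m, τ = 252.8 × 6.76 = 1709 N·m clockwise.
Hanging mass: 12.4 × 9.8 = 121.5 N down at 4.95 m → arm 4.95 m, τ = 121.5 × 4.95 = 601.4 N·m clockwise.
Potted plant: 3.46 × 9.8 = 33.91 N down at 1.08 m → arm 1.08 m, τ = 33.91 × 1.08 = 36.62 N·m clockwise.
Net load moment about support A = 3465 N·m clockwise.
Reaction R at support B is upward at 6.96 m, arm 6.96 m → moment R × 6.96 counterclockwise.
Balancing moments: R × 6.96 = 3465, giving R = 498 N.

R_B ≈ 498 N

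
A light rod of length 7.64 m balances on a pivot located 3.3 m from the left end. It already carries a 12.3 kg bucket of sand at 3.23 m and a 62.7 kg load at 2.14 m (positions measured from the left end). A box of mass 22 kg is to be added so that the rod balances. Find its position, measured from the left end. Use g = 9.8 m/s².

x ≈ 6.65 m from the left end

Taking torques about the pivot (at 3.3 m from the left end):
Bucket of sand: 12.3 × 9.8 = 120.5 N down at 3.23 m → arm 0.07 m, τ = 120.5 × 0.07 = 8.435 N·m counterclockwise.
Load: 62.7 × 9.8 = 614.5 N down at 2.14 m → arm 1.16 m, τ = 614.5 × 1.16 = 712.8 N·m counterclockwise.
Net moment of existing loads = 721.2 N·m counterclockwise.
The box weighs 22 × 9.8 = 215.6 N and must supply an equal clockwise moment, so its lever arm about the pivot is 721.2 / 215.6 = 3.35 m.
That puts it at 3.3 + 3.35 = 6.65 m from the left end.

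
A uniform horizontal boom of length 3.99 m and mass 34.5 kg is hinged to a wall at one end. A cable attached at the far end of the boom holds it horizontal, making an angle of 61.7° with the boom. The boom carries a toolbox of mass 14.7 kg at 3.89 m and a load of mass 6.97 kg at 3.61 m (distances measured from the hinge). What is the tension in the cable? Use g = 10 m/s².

Sum moments about the hinge (the unknown hinge reaction has zero arm there).
Beam weight: 34.5 × 10 = 345 N down at 1.995 m → arm 1.995 m, τ = 345 × 1.995 = 688.3 N·m clockwise.
Toolbox: 14.7 × 10 = 147 N down at 3.89 m → arm 3.89 m, τ = 147 × 3.89 = 571.8 N·m clockwise.
Load: 6.97 × 10 = 69.7 N down at 3.61 m → arm 3.61 m, τ = 69.7 × 3.61 = 251.6 N·m clockwise.
Total clockwise load moment = 1512 N·m.
The cable tension T acts at 3.99 m; only its component perpendicular to the boom, T sinθ, produces torque. sin 61.7° = 0.8805.
Setting net torque to zero: T × 3.99 × 0.8805 = 1512 → T = 1512 / 3.513 = 430 N.

T ≈ 430 N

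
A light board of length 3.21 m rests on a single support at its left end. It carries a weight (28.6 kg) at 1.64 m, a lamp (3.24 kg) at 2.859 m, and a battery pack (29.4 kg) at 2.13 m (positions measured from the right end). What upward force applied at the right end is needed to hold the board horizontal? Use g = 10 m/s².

F ≈ 242 N

Taking torques about the left end:
Weight: 28.6 × 10 = 286 N down at 1.64 m → arm 1.57 m, τ = 286 × 1.57 = 449 N·m clockwise.
Lamp: 3.24 × 10 = 32.4 N down at 2.859 m → arm 0.351 m, τ = 32.4 × 0.351 = 11.37 N·m clockwise.
Battery pack: 29.4 × 10 = 294 N down at 2.13 m → arm 1.08 m, τ = 294 × 1.08 = 317.5 N·m clockwise.
Net moment of the loads = 777.9 N·m clockwise.
The upward force F acts at the right end, arm 3.21 m, giving F × 3.21 counterclockwise.
For rotational equilibrium, F × 3.21 = 777.9, so F = 777.9 / 3.21 = 242 N.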